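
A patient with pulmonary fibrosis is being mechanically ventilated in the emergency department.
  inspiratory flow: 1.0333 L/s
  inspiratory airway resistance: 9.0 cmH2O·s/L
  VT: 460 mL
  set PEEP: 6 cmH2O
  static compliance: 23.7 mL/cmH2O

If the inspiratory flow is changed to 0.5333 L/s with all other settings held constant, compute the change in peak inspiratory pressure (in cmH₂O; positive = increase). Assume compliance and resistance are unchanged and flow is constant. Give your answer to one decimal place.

PIP = Vt/C + R·V̇ + PEEP (constant-flow equation of motion).
Only the resistive term changes: ΔPIP = R × ΔV̇ = 9.0 × (0.5333 − 1.0333) = 9.0 × -0.5 = -4.5 cmH2O.

-4.5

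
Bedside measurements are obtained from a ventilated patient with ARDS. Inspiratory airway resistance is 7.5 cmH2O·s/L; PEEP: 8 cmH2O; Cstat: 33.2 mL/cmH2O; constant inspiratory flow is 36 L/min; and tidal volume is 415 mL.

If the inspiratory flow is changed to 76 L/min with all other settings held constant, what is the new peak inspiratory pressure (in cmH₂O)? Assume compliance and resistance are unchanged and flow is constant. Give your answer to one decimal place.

30.0

Flow: 36 L/min ÷ 60 = 0.6 L/s.
New flow: 76 L/min ÷ 60 = 1.2667 L/s.
PIP = Vt/C + R·V̇ + PEEP (constant-flow equation of motion).
Only the resistive term changes: ΔPIP = R × ΔV̇ = 7.5 × (1.2667 − 0.6) = 7.5 × 0.6667 = 5.0 cmH2O.
Original PIP = 415/33.2 + 7.5×0.6 + 8 = 25.0 cmH2O; new PIP = 25.0 + (5.0) = 30.0 cmH2O.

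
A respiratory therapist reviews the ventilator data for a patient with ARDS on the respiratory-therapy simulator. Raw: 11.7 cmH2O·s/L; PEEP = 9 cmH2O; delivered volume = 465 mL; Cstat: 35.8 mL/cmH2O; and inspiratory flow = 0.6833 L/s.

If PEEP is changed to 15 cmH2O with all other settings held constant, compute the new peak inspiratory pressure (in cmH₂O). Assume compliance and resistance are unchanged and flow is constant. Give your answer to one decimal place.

PIP = Vt/C + R·V̇ + PEEP (constant-flow equation of motion).
Only the baseline term changes: ΔPIP = ΔPEEP = 15 − 9 = 6.0 cmH2O.
Original PIP = 465/35.8 + 11.7×0.6833 + 9 = 29.983 cmH2O; new PIP = 29.983 + (6.0) = 35.983 cmH2O.

36.0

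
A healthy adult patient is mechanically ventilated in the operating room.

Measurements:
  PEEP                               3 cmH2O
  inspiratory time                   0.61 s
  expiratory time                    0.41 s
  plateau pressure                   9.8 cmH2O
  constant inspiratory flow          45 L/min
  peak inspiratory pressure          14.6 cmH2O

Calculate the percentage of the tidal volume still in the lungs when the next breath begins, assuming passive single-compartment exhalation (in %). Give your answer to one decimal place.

38.6

Flow: 45 L/min ÷ 60 = 0.75 L/s.
Vt = flow × Ti = 0.75 L/s × 0.61 s × 1000 mL/L = 457.5 mL.
R = (PIP − Pplat)/V̇ = (14.6 − 9.8) / 0.75 = 4.8/0.75 = 6.4 cmH2O·s/L.
C = Vt/(Pplat − PEEP) = 457.5 / (9.8 − 3) = 457.5/6.8 = 67.279 mL/cmH2O.
τ = R × C = 6.4 × 0.06728 L/cmH2O = 0.4306 s.
Fraction remaining at end-expiration = e^(−Te/τ) = e^(−0.41/0.4306) = 0.3859 → 38.59%.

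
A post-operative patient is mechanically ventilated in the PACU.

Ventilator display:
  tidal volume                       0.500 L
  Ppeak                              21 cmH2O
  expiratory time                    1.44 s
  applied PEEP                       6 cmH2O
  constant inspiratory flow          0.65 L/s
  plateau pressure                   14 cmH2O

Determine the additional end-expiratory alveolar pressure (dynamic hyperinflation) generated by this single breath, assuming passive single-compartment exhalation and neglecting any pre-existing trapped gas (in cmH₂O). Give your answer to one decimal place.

R = (PIP − Pplat)/V̇ = (21 − 14) / 0.65 = 7.0/0.65 = 10.769 cmH2O·s/L.
C = Vt/(Pplat − PEEP) = 500.0 / (14 − 6) = 500.0/8.0 = 62.5 mL/cmH2O.
τ = R × C = 10.769 × 0.0625 L/cmH2O = 0.6731 s.
Fraction remaining = e^(−Te/τ) = e^(−1.44/0.6731) = 0.1177; trapped volume = 500.0 × 0.1177 = 58.85 mL.
Additional alveolar pressure from trapping ≈ V_trapped / C = 58.85 / 62.5 = 0.9416 cmH2O.

0.9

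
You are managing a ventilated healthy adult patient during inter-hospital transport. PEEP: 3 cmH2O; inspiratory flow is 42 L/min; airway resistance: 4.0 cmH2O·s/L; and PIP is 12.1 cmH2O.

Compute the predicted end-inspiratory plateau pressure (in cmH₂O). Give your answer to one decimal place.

9.3

Flow: 42 L/min ÷ 60 = 0.7 L/s.
Pplat = PIP − Raw × flow = 12.1 − 4.0 × 0.7 = 12.1 − 2.8 = 9.3 cmH2O.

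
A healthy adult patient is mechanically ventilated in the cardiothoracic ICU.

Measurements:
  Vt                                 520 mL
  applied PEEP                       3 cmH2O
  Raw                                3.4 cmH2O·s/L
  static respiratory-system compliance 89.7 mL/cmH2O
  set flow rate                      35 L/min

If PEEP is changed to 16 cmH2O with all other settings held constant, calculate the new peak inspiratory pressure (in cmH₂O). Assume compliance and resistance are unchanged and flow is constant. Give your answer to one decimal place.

23.8

Flow: 35 L/min ÷ 60 = 0.5833 L/s.
PIP = Vt/C + R·V̇ + PEEP (constant-flow equation of motion).
Only the baseline term changes: ΔPIP = ΔPEEP = 16 − 3 = 13.0 cmH2O.
Original PIP = 520/89.7 + 3.4×0.5833 + 3 = 10.78 cmH2O; new PIP = 10.78 + (13.0) = 23.78 cmH2O.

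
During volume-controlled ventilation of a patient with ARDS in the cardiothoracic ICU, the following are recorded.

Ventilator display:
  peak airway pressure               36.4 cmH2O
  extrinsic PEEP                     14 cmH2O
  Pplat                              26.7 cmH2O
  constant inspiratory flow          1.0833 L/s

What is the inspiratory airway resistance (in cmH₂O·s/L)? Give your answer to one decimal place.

Raw = (PIP − Pplat) / flow = (36.4 − 26.7) / 1.0833 = 9.7 / 1.0833 = 8.954 cmH2O·s/L.

9.0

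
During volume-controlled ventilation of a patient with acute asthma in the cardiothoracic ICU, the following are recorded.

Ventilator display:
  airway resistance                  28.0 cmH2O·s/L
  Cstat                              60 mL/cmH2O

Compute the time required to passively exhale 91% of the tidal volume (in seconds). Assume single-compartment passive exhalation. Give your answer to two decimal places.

4.05

τ = R × C = 28.0 × 60 mL/cmH2O = 28.0 × 0.060 L/cmH2O = 1.68 s.
Exhaled fraction f = 1 − e^(−t/τ) → t = −τ·ln(1 − f) = −1.68·ln(0.09) = 4.045 s.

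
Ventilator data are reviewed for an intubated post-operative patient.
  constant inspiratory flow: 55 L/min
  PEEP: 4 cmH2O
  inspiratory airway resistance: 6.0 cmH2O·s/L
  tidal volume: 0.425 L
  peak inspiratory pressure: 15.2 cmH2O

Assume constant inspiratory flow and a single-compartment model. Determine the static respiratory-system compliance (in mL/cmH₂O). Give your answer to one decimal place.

74.6

Flow: 55 L/min ÷ 60 = 0.9167 L/s.
Equation of motion (constant flow): PIP = Vt/C + R·V̇ + PEEP.
Vt/C = PIP − R·V̇ − PEEP = 15.2 − 6.0×0.9167 − 4 = 15.2 − 5.5 − 4 = 5.7 cmH2O.
C = Vt / 5.7 = 425 / 5.7 = 74.561 mL/cmH2O.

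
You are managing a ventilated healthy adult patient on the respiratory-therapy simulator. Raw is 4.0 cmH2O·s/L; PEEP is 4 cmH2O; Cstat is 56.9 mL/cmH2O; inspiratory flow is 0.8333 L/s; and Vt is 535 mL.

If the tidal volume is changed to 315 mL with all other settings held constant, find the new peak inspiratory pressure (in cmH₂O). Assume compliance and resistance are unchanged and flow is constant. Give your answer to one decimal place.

12.9

PIP = Vt/C + R·V̇ + PEEP (constant-flow equation of motion).
Only the elastic term changes: ΔPIP = ΔVt / C = (315 − 535) / 56.9 = -3.866 cmH2O.
Original PIP = 535/56.9 + 4.0×0.8333 + 4 = 16.736 cmH2O; new PIP = 16.736 + (-3.866) = 12.87 cmH2O.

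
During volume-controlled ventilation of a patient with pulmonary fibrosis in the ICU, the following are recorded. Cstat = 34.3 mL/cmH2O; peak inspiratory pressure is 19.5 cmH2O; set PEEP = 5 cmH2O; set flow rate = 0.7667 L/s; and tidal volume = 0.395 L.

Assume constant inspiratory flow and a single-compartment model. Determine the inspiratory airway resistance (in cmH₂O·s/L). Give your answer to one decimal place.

3.9

Equation of motion (constant flow): PIP = Vt/C + R·V̇ + PEEP.
R·V̇ = PIP − Vt/C − PEEP = 19.5 − 395/34.3 − 5 = 19.5 − 11.516 − 5 = 2.984 cmH2O.
R = 2.984 / 0.7667 = 3.892 cmH2O·s/L.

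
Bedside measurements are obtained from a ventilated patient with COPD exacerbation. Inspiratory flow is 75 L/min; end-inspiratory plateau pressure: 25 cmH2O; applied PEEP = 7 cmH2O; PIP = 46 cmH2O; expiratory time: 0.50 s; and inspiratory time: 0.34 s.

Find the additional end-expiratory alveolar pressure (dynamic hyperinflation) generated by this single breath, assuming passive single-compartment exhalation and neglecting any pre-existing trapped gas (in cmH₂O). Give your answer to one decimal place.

5.1

Flow: 75 L/min ÷ 60 = 1.25 L/s.
Vt = flow × Ti = 1.25 L/s × 0.34 s × 1000 mL/L = 425.0 mL.
R = (PIP − Pplat)/V̇ = (46 − 25) / 1.25 = 21.0/1.25 = 16.8 cmH2O·s/L.
C = Vt/(Pplat − PEEP) = 425.0 / (25 − 7) = 425.0/18.0 = 23.611 mL/cmH2O.
τ = R × C = 16.8 × 0.02361 L/cmH2O = 0.3966 s.
Fraction remaining = e^(−Te/τ) = e^(−0.50/0.3966) = 0.2835; trapped volume = 425.0 × 0.2835 = 120.49 mL.
Additional alveolar pressure from trapping ≈ V_trapped / C = 120.49 / 23.611 = 5.103 cmH2O.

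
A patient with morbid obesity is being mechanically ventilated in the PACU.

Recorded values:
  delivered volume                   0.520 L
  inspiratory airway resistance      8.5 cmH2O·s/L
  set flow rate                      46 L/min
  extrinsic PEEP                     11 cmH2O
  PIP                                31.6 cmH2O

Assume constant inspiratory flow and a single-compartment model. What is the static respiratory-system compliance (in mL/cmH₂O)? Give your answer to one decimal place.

Flow: 46 L/min ÷ 60 = 0.7667 L/s.
Equation of motion (constant flow): PIP = Vt/C + R·V̇ + PEEP.
Vt/C = PIP − R·V̇ − PEEP = 31.6 − 8.5×0.7667 − 11 = 31.6 − 6.517 − 11 = 14.083 cmH2O.
C = Vt / 14.083 = 520 / 14.083 = 36.924 mL/cmH2O.

36.9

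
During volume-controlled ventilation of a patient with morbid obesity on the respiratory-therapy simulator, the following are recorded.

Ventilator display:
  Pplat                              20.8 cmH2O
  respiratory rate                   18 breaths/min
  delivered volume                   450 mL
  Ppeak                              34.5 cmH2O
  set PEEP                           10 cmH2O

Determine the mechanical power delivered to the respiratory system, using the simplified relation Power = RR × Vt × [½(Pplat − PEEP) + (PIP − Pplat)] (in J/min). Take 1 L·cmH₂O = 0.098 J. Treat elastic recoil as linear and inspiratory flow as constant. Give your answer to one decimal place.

15.2

Per-breath work = Vt × [½(Pplat−PEEP) + (PIP−Pplat)] = 0.450 × [0.5×10.8 + 13.7] = 0.450 × 19.1 = 8.595 L·cmH2O.
Power = 18 × 8.595 = 154.71 L·cmH2O/min.
× 0.098 J/(L·cmH2O) → 15.162 J/min.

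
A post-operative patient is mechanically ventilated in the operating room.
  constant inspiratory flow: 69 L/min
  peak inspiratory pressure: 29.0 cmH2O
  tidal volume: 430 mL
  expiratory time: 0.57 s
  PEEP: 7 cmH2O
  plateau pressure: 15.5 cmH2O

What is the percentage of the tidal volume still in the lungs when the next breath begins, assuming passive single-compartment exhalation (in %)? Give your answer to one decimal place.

38.3

Flow: 69 L/min ÷ 60 = 1.15 L/s.
R = (PIP − Pplat)/V̇ = (29.0 − 15.5) / 1.15 = 13.5/1.15 = 11.739 cmH2O·s/L.
C = Vt/(Pplat − PEEP) = 430.0 / (15.5 − 7) = 430.0/8.5 = 50.588 mL/cmH2O.
τ = R × C = 11.739 × 0.05059 L/cmH2O = 0.5939 s.
Fraction remaining at end-expiration = e^(−Te/τ) = e^(−0.57/0.5939) = 0.383 → 38.3%.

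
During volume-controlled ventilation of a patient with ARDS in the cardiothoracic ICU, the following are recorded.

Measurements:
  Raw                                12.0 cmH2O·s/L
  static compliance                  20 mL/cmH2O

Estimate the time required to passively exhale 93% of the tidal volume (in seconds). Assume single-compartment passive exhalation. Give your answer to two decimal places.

τ = R × C = 12.0 × 20 mL/cmH2O = 12.0 × 0.020 L/cmH2O = 0.24 s.
Exhaled fraction f = 1 − e^(−t/τ) → t = −τ·ln(1 − f) = −0.24·ln(0.07) = 0.6382 s.

0.64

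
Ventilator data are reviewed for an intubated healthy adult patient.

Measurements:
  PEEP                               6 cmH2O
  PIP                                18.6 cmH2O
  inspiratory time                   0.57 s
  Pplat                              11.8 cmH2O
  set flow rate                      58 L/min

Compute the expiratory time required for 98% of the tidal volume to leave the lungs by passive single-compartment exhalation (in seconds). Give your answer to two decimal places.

Flow: 58 L/min ÷ 60 = 0.9667 L/s.
Vt = flow × Ti = 0.9667 L/s × 0.57 s × 1000 mL/L = 551.02 mL.
R = (PIP − Pplat)/V̇ = (18.6 − 11.8) / 0.9667 = 6.8/0.9667 = 7.034 cmH2O·s/L.
C = Vt/(Pplat − PEEP) = 551.02 / (11.8 − 6) = 551.02/5.8 = 95.003 mL/cmH2O.
τ = R × C = 7.034 × 0.095 L/cmH2O = 0.6682 s.
t = −τ·ln(1 − 0.98) = −0.6682·ln(0.02) = 2.614 s.

2.61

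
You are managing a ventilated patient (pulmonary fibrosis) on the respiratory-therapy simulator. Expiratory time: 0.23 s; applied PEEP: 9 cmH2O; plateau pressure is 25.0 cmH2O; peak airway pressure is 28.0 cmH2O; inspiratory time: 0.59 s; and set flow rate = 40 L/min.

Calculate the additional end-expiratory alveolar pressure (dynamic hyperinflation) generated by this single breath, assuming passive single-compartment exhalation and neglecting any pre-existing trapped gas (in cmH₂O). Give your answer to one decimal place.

2.0

Flow: 40 L/min ÷ 60 = 0.6667 L/s.
Vt = flow × Ti = 0.6667 L/s × 0.59 s × 1000 mL/L = 393.35 mL.
R = (PIP − Pplat)/V̇ = (28.0 − 25.0) / 0.6667 = 3.0/0.6667 = 4.5 cmH2O·s/L.
C = Vt/(Pplat − PEEP) = 393.35 / (25.0 − 9) = 393.35/16.0 = 24.584 mL/cmH2O.
τ = R × C = 4.5 × 0.02458 L/cmH2O = 0.1106 s.
Fraction remaining = e^(−Te/τ) = e^(−0.23/0.1106) = 0.125; trapped volume = 393.35 × 0.125 = 49.169 mL.
Additional alveolar pressure from trapping ≈ V_trapped / C = 49.169 / 24.584 = 2.0 cmH2O.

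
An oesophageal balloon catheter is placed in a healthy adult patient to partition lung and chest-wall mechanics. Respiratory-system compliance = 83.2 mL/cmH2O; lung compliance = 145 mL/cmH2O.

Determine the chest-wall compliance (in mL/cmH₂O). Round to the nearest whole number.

1/Ccw = 1/Crs − 1/CL.
1/Ccw = 1/83.2 − 1/145 = 0.005123.
Ccw = 195.2 mL/cmH2O.

195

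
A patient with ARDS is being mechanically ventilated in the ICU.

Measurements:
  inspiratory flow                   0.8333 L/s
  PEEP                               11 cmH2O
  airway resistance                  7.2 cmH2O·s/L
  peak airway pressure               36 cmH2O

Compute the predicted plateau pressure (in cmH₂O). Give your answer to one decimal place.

30.0

Pplat = PIP − Raw × flow = 36 − 7.2 × 0.8333 = 36 − 6.0 = 30.0 cmH2O.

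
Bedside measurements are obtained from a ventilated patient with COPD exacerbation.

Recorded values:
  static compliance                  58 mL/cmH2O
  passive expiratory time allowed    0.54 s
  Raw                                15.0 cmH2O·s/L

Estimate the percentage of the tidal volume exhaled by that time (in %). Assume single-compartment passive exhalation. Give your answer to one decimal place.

τ = R × C = 15.0 × 58 mL/cmH2O = 15.0 × 0.058 L/cmH2O = 0.87 s.
Passive exhalation: V(t)/V₀ = e^(−t/τ) = e^(−0.54/0.87) = 0.5376.
Fraction exhaled = 1 − 0.5376 = 0.4624 → 46.24%.

46.2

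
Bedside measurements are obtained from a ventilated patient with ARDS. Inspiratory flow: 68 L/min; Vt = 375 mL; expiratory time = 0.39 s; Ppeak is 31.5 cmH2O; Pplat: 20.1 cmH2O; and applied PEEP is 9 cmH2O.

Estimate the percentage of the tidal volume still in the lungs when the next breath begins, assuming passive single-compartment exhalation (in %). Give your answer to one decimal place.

Flow: 68 L/min ÷ 60 = 1.1333 L/s.
R = (PIP − Pplat)/V̇ = (31.5 − 20.1) / 1.1333 = 11.4/1.1333 = 10.059 cmH2O·s/L.
C = Vt/(Pplat − PEEP) = 375.0 / (20.1 − 9) = 375.0/11.1 = 33.784 mL/cmH2O.
τ = R × C = 10.059 × 0.03378 L/cmH2O = 0.3398 s.
Fraction remaining at end-expiration = e^(−Te/τ) = e^(−0.39/0.3398) = 0.3174 → 31.74%.

31.7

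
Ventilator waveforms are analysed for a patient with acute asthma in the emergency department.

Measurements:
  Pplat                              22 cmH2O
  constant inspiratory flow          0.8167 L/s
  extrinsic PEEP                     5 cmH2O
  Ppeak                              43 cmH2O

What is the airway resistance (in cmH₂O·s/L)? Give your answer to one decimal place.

25.7

Raw = (PIP − Pplat) / flow = (43 − 22) / 0.8167 = 21.0 / 0.8167 = 25.713 cmH2O·s/L.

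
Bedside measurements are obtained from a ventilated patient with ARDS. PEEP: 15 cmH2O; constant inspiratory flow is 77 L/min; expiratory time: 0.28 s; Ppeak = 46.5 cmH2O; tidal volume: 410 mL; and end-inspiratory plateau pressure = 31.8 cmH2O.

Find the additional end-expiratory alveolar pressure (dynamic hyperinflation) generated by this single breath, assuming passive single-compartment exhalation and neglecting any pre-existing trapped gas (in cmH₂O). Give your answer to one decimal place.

Flow: 77 L/min ÷ 60 = 1.2833 L/s.
R = (PIP − Pplat)/V̇ = (46.5 − 31.8) / 1.2833 = 14.7/1.2833 = 11.455 cmH2O·s/L.
C = Vt/(Pplat − PEEP) = 410.0 / (31.8 − 15) = 410.0/16.8 = 24.405 mL/cmH2O.
τ = R × C = 11.455 × 0.02441 L/cmH2O = 0.2796 s.
Fraction remaining = e^(−Te/τ) = e^(−0.28/0.2796) = 0.3674; trapped volume = 410.0 × 0.3674 = 150.63 mL.
Additional alveolar pressure from trapping ≈ V_trapped / C = 150.63 / 24.405 = 6.172 cmH2O.

6.2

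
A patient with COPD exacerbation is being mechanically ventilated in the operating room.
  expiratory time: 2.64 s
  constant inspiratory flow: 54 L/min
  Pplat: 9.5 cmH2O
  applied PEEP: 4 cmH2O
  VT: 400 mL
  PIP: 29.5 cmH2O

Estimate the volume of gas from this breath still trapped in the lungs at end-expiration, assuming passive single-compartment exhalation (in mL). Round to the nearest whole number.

78

Flow: 54 L/min ÷ 60 = 0.9 L/s.
R = (PIP − Pplat)/V̇ = (29.5 − 9.5) / 0.9 = 20.0/0.9 = 22.222 cmH2O·s/L.
C = Vt/(Pplat − PEEP) = 400.0 / (9.5 − 4) = 400.0/5.5 = 72.727 mL/cmH2O.
τ = R × C = 22.222 × 0.07273 L/cmH2O = 1.616 s.
Fraction remaining = e^(−Te/τ) = e^(−2.64/1.616) = 0.1952.
Trapped volume = 400.0 × 0.1952 = 78.08 mL.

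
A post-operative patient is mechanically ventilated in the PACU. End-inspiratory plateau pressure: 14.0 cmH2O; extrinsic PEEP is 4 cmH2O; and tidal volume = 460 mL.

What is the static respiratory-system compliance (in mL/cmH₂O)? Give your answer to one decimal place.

Cstat = Vt / (Pplat − PEEP) = 460 / (14.0 − 4) = 460 / 10.0 = 46.0 mL/cmH2O.

46.0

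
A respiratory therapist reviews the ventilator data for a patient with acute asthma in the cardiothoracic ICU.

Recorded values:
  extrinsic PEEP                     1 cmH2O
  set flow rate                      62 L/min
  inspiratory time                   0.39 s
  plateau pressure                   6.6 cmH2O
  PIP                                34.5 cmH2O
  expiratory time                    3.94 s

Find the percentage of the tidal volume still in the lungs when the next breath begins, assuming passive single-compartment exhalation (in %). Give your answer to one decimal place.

13.2

Flow: 62 L/min ÷ 60 = 1.0333 L/s.
Vt = flow × Ti = 1.0333 L/s × 0.39 s × 1000 mL/L = 402.99 mL.
R = (PIP − Pplat)/V̇ = (34.5 − 6.6) / 1.0333 = 27.9/1.0333 = 27.001 cmH2O·s/L.
C = Vt/(Pplat − PEEP) = 402.99 / (6.6 − 1) = 402.99/5.6 = 71.963 mL/cmH2O.
τ = R × C = 27.001 × 0.07196 L/cmH2O = 1.943 s.
Fraction remaining at end-expiration = e^(−Te/τ) = e^(−3.94/1.943) = 0.1316 → 13.16%.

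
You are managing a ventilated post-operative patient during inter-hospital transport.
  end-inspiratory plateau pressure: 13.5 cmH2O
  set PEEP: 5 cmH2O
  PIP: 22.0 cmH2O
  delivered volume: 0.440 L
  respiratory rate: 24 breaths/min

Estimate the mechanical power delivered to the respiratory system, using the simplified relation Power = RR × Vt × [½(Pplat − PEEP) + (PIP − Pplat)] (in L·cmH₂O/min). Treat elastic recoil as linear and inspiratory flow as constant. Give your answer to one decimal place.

134.6

Per-breath work = Vt × [½(Pplat−PEEP) + (PIP−Pplat)] = 0.440 × [0.5×8.5 + 8.5] = 0.440 × 12.75 = 5.61 L·cmH2O.
Power = 24 × 5.61 = 134.64 L·cmH2O/min.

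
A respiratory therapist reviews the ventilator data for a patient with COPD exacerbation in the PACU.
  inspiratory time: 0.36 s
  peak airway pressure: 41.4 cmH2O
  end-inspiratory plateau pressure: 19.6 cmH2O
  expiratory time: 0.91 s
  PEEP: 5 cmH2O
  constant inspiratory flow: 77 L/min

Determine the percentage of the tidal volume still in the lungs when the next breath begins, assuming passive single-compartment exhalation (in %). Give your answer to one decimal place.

18.4

Flow: 77 L/min ÷ 60 = 1.2833 L/s.
Vt = flow × Ti = 1.2833 L/s × 0.36 s × 1000 mL/L = 461.99 mL.
R = (PIP − Pplat)/V̇ = (41.4 − 19.6) / 1.2833 = 21.8/1.2833 = 16.987 cmH2O·s/L.
C = Vt/(Pplat − PEEP) = 461.99 / (19.6 − 5) = 461.99/14.6 = 31.643 mL/cmH2O.
τ = R × C = 16.987 × 0.03164 L/cmH2O = 0.5375 s.
Fraction remaining at end-expiration = e^(−Te/τ) = e^(−0.91/0.5375) = 0.184 → 18.4%.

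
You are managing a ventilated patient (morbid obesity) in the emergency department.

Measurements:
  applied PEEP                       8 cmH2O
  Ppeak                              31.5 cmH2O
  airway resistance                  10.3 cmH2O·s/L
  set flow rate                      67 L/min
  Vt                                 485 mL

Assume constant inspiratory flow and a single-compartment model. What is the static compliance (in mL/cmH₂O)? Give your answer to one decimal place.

40.4

Flow: 67 L/min ÷ 60 = 1.1167 L/s.
Equation of motion (constant flow): PIP = Vt/C + R·V̇ + PEEP.
Vt/C = PIP − R·V̇ − PEEP = 31.5 − 10.3×1.1167 − 8 = 31.5 − 11.502 − 8 = 11.998 cmH2O.
C = Vt / 11.998 = 485 / 11.998 = 40.423 mL/cmH2O.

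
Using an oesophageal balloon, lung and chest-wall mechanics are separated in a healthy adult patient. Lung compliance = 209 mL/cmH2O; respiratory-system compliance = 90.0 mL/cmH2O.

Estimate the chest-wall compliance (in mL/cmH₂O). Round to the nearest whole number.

158

1/Ccw = 1/Crs − 1/CL.
1/Ccw = 1/90.0 − 1/209 = 0.006326.
Ccw = 158.08 mL/cmH2O.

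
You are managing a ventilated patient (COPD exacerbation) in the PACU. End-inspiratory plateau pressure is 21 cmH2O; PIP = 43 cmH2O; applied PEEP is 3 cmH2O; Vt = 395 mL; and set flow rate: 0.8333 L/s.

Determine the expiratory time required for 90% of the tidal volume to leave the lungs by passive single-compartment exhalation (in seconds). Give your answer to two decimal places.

1.33

R = (PIP − Pplat)/V̇ = (43 − 21) / 0.8333 = 22.0/0.8333 = 26.401 cmH2O·s/L.
C = Vt/(Pplat − PEEP) = 395.0 / (21 − 3) = 395.0/18.0 = 21.944 mL/cmH2O.
τ = R × C = 26.401 × 0.02194 L/cmH2O = 0.5792 s.
t = −τ·ln(1 − 0.90) = −0.5792·ln(0.1) = 1.334 s.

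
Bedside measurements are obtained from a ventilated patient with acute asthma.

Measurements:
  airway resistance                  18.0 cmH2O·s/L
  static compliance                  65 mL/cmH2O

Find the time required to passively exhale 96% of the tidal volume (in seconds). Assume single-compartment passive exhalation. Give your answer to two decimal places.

τ = R × C = 18.0 × 65 mL/cmH2O = 18.0 × 0.065 L/cmH2O = 1.17 s.
Exhaled fraction f = 1 − e^(−t/τ) → t = −τ·ln(1 − f) = −1.17·ln(0.04) = 3.766 s.

3.77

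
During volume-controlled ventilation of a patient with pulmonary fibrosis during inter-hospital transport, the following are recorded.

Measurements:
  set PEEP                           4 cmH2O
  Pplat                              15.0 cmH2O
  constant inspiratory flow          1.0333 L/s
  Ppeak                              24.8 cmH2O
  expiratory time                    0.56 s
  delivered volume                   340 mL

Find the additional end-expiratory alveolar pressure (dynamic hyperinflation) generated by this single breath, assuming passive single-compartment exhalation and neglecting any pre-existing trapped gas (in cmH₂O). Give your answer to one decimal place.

1.6

R = (PIP − Pplat)/V̇ = (24.8 − 15.0) / 1.0333 = 9.8/1.0333 = 9.484 cmH2O·s/L.
C = Vt/(Pplat − PEEP) = 340.0 / (15.0 − 4) = 340.0/11.0 = 30.909 mL/cmH2O.
τ = R × C = 9.484 × 0.03091 L/cmH2O = 0.2932 s.
Fraction remaining = e^(−Te/τ) = e^(−0.56/0.2932) = 0.1481; trapped volume = 340.0 × 0.1481 = 50.354 mL.
Additional alveolar pressure from trapping ≈ V_trapped / C = 50.354 / 30.909 = 1.629 cmH2O.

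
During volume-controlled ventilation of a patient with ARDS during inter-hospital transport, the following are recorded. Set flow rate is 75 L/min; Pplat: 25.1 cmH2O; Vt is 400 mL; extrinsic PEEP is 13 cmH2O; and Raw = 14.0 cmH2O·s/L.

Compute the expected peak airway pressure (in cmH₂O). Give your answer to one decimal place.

Flow: 75 L/min ÷ 60 = 1.25 L/s.
PIP = Pplat + Raw × flow = 25.1 + 14.0 × 1.25 = 25.1 + 17.5 = 42.6 cmH2O.

42.6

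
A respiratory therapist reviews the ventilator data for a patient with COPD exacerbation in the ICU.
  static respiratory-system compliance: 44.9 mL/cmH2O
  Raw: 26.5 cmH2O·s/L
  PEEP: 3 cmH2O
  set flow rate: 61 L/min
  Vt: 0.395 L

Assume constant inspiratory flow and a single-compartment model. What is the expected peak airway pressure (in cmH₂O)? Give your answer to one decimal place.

Flow: 61 L/min ÷ 60 = 1.0167 L/s.
Equation of motion (constant flow): PIP = Vt/C + R·V̇ + PEEP.
PIP = 395/44.9 + 26.5×1.0167 + 3 = 8.797 + 26.943 + 3 = 38.74 cmH2O.

38.7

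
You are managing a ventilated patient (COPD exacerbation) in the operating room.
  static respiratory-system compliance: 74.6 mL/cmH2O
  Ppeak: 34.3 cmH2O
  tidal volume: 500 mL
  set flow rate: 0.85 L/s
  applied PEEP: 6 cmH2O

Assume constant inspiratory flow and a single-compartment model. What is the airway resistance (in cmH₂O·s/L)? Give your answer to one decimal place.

Equation of motion (constant flow): PIP = Vt/C + R·V̇ + PEEP.
R·V̇ = PIP − Vt/C − PEEP = 34.3 − 500/74.6 − 6 = 34.3 − 6.702 − 6 = 21.598 cmH2O.
R = 21.598 / 0.85 = 25.409 cmH2O·s/L.

25.4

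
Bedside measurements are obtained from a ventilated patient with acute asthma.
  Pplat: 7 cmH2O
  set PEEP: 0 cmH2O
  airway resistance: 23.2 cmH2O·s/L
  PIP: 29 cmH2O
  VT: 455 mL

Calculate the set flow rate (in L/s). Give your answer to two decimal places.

0.95

flow = (PIP − Pplat) / Raw = 22.0 / 23.2 = 0.9483 L/s.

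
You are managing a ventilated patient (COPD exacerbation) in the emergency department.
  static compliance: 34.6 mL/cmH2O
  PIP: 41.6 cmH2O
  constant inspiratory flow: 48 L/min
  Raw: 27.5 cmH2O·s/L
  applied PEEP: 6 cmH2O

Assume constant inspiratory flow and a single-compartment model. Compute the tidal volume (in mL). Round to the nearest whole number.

Flow: 48 L/min ÷ 60 = 0.8 L/s.
Equation of motion (constant flow): PIP = Vt/C + R·V̇ + PEEP.
Vt/C = PIP − R·V̇ − PEEP = 41.6 − 22.0 − 6 = 13.6 cmH2O.
Vt = C × 13.6 = 34.6 × 13.6 = 470.56 mL.

471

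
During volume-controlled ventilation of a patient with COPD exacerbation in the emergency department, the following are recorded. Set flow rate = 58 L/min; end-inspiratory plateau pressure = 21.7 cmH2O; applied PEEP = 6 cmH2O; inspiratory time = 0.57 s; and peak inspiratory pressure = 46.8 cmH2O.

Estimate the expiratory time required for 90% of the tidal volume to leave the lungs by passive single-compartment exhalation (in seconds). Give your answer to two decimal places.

Flow: 58 L/min ÷ 60 = 0.9667 L/s.
Vt = flow × Ti = 0.9667 L/s × 0.57 s × 1000 mL/L = 551.02 mL.
R = (PIP − Pplat)/V̇ = (46.8 − 21.7) / 0.9667 = 25.1/0.9667 = 25.965 cmH2O·s/L.
C = Vt/(Pplat − PEEP) = 551.02 / (21.7 − 6) = 551.02/15.7 = 35.097 mL/cmH2O.
τ = R × C = 25.965 × 0.0351 L/cmH2O = 0.9114 s.
t = −τ·ln(1 − 0.90) = −0.9114·ln(0.1) = 2.099 s.

2.10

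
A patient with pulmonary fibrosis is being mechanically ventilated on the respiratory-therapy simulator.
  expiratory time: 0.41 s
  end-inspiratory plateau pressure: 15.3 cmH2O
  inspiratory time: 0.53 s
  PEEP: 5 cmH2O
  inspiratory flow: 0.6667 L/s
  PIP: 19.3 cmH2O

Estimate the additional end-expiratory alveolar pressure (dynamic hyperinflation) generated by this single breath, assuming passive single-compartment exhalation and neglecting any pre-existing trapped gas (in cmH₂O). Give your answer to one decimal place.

Vt = flow × Ti = 0.6667 L/s × 0.53 s × 1000 mL/L = 353.35 mL.
R = (PIP − Pplat)/V̇ = (19.3 − 15.3) / 0.6667 = 4.0/0.6667 = 6.0 cmH2O·s/L.
C = Vt/(Pplat − PEEP) = 353.35 / (15.3 − 5) = 353.35/10.3 = 34.306 mL/cmH2O.
τ = R × C = 6.0 × 0.03431 L/cmH2O = 0.2059 s.
Fraction remaining = e^(−Te/τ) = e^(−0.41/0.2059) = 0.1365; trapped volume = 353.35 × 0.1365 = 48.232 mL.
Additional alveolar pressure from trapping ≈ V_trapped / C = 48.232 / 34.306 = 1.406 cmH2O.

1.4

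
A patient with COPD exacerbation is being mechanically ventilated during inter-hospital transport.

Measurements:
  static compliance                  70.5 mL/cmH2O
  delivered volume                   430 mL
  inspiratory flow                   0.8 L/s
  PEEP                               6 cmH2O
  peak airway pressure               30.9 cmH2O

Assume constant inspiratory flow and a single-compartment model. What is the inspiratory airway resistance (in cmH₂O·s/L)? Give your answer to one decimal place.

23.5

Equation of motion (constant flow): PIP = Vt/C + R·V̇ + PEEP.
R·V̇ = PIP − Vt/C − PEEP = 30.9 − 430/70.5 − 6 = 30.9 − 6.099 − 6 = 18.801 cmH2O.
R = 18.801 / 0.8 = 23.501 cmH2O·s/L.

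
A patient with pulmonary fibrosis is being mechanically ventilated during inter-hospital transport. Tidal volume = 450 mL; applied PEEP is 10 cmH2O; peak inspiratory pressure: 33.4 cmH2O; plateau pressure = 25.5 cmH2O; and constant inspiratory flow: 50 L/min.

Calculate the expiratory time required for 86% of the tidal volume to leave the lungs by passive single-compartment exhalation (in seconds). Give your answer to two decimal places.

0.54

Flow: 50 L/min ÷ 60 = 0.8333 L/s.
R = (PIP − Pplat)/V̇ = (33.4 − 25.5) / 0.8333 = 7.9/0.8333 = 9.48 cmH2O·s/L.
C = Vt/(Pplat − PEEP) = 450.0 / (25.5 − 10) = 450.0/15.5 = 29.032 mL/cmH2O.
τ = R × C = 9.48 × 0.02903 L/cmH2O = 0.2752 s.
t = −τ·ln(1 − 0.86) = −0.2752·ln(0.14) = 0.5411 s.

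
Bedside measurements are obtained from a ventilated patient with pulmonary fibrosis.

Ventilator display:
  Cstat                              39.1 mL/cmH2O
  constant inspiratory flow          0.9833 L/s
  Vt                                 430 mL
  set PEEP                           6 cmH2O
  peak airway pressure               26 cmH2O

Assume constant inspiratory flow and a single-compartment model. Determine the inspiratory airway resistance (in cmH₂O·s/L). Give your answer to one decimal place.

9.2

Equation of motion (constant flow): PIP = Vt/C + R·V̇ + PEEP.
R·V̇ = PIP − Vt/C − PEEP = 26 − 430/39.1 − 6 = 26 − 10.997 − 6 = 9.003 cmH2O.
R = 9.003 / 0.9833 = 9.156 cmH2O·s/L.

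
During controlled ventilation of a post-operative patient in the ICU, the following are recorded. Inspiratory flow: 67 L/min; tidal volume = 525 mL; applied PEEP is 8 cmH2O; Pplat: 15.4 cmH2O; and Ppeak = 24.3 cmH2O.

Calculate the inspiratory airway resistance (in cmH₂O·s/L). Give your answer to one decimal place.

Flow: 67 L/min ÷ 60 = 1.1167 L/s.
Raw = (PIP − Pplat) / flow = (24.3 − 15.4) / 1.1167 = 8.9 / 1.1167 = 7.97 cmH2O·s/L.

8.0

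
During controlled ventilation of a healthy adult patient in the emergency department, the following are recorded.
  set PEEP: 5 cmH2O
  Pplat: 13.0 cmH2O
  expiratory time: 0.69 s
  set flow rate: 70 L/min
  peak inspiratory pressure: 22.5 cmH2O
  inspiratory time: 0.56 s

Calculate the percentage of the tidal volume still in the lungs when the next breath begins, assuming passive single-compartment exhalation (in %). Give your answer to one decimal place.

35.4

Flow: 70 L/min ÷ 60 = 1.1667 L/s.
Vt = flow × Ti = 1.1667 L/s × 0.56 s × 1000 mL/L = 653.35 mL.
R = (PIP − Pplat)/V̇ = (22.5 − 13.0) / 1.1667 = 9.5/1.1667 = 8.143 cmH2O·s/L.
C = Vt/(Pplat − PEEP) = 653.35 / (13.0 − 5) = 653.35/8.0 = 81.669 mL/cmH2O.
τ = R × C = 8.143 × 0.08167 L/cmH2O = 0.665 s.
Fraction remaining at end-expiration = e^(−Te/τ) = e^(−0.69/0.665) = 0.3543 → 35.43%.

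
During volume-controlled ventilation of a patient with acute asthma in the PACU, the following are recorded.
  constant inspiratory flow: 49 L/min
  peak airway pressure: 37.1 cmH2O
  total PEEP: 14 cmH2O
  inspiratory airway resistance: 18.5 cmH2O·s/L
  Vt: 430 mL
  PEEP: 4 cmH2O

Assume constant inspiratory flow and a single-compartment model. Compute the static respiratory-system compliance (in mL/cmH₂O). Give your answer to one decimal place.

53.8

Flow: 49 L/min ÷ 60 = 0.8167 L/s.
Total PEEP = 14 cmH2O (set 4 + intrinsic 10); this is the baseline alveolar pressure.
Equation of motion (constant flow): PIP = Vt/C + R·V̇ + PEEP.
Vt/C = PIP − R·V̇ − PEEP = 37.1 − 18.5×0.8167 − 14 = 37.1 − 15.109 − 14 = 7.991 cmH2O.
C = Vt / 7.991 = 430 / 7.991 = 53.811 mL/cmH2O.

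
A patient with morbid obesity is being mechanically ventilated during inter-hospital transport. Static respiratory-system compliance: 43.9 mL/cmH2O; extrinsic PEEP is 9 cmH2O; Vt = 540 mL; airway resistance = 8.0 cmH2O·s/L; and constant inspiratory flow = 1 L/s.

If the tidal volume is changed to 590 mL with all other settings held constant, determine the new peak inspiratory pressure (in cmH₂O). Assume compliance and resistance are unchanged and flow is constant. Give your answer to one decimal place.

PIP = Vt/C + R·V̇ + PEEP (constant-flow equation of motion).
Only the elastic term changes: ΔPIP = ΔVt / C = (590 − 540) / 43.9 = 1.139 cmH2O.
Original PIP = 540/43.9 + 8.0×1 + 9 = 29.301 cmH2O; new PIP = 29.301 + (1.139) = 30.44 cmH2O.

30.4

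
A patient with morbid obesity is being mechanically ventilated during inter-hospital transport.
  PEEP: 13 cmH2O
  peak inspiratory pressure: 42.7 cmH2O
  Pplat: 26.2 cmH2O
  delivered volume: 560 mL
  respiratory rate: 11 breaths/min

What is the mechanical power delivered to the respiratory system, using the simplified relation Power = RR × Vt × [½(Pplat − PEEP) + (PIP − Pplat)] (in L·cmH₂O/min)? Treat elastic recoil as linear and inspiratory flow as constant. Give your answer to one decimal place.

142.3

Per-breath work = Vt × [½(Pplat−PEEP) + (PIP−Pplat)] = 0.560 × [0.5×13.2 + 16.5] = 0.560 × 23.1 = 12.936 L·cmH2O.
Power = 11 × 12.936 = 142.3 L·cmH2O/min.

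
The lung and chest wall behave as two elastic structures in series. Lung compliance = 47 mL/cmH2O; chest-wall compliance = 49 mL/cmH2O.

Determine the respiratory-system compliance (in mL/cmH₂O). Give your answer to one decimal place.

Lung and chest wall are elastances in series: 1/Crs = 1/CL + 1/Ccw.
1/Crs = 1/47 + 1/49 = 0.04168.
Crs = 23.992 mL/cmH2O.

24.0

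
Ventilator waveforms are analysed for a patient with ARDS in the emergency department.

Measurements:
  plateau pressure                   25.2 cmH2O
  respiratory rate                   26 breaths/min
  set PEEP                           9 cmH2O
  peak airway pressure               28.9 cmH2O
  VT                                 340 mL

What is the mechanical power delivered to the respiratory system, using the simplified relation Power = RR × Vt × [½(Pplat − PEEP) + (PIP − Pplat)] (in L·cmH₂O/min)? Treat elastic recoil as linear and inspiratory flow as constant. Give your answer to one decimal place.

104.3

Per-breath work = Vt × [½(Pplat−PEEP) + (PIP−Pplat)] = 0.340 × [0.5×16.2 + 3.7] = 0.340 × 11.8 = 4.012 L·cmH2O.
Power = 26 × 4.012 = 104.31 L·cmH2O/min.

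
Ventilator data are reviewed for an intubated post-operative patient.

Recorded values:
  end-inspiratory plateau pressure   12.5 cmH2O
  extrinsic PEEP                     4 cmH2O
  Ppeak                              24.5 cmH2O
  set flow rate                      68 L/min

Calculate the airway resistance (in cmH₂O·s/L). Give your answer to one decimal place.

10.6

Flow: 68 L/min ÷ 60 = 1.1333 L/s.
Raw = (PIP − Pplat) / flow = (24.5 − 12.5) / 1.1333 = 12.0 / 1.1333 = 10.589 cmH2O·s/L.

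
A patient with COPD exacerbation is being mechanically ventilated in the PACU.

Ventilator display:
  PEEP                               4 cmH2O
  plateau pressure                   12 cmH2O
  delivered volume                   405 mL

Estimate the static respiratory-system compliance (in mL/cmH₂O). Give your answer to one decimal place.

Cstat = Vt / (Pplat − PEEP) = 405 / (12 − 4) = 405 / 8.0 = 50.625 mL/cmH2O.

50.6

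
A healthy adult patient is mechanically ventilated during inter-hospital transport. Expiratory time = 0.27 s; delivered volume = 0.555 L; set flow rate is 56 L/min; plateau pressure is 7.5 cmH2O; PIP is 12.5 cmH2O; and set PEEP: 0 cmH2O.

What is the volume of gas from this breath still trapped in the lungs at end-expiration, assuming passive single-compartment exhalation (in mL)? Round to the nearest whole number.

281

Flow: 56 L/min ÷ 60 = 0.9333 L/s.
R = (PIP − Pplat)/V̇ = (12.5 − 7.5) / 0.9333 = 5.0/0.9333 = 5.357 cmH2O·s/L.
C = Vt/(Pplat − PEEP) = 555.0 / (7.5 − 0) = 555.0/7.5 = 74.0 mL/cmH2O.
τ = R × C = 5.357 × 0.074 L/cmH2O = 0.3964 s.
Fraction remaining = e^(−Te/τ) = e^(−0.27/0.3964) = 0.506.
Trapped volume = 555.0 × 0.506 = 280.83 mL.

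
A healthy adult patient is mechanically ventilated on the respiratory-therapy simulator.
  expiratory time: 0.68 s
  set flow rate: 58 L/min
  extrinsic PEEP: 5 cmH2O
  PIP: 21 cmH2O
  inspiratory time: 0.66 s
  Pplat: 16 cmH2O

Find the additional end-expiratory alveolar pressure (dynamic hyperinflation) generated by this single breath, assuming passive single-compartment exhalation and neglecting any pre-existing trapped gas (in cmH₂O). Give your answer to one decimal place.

1.1

Flow: 58 L/min ÷ 60 = 0.9667 L/s.
Vt = flow × Ti = 0.9667 L/s × 0.66 s × 1000 mL/L = 638.02 mL.
R = (PIP − Pplat)/V̇ = (21 − 16) / 0.9667 = 5.0/0.9667 = 5.172 cmH2O·s/L.
C = Vt/(Pplat − PEEP) = 638.02 / (16 − 5) = 638.02/11.0 = 58.002 mL/cmH2O.
τ = R × C = 5.172 × 0.058 L/cmH2O = 0.3 s.
Fraction remaining = e^(−Te/τ) = e^(−0.68/0.3) = 0.1037; trapped volume = 638.02 × 0.1037 = 66.163 mL.
Additional alveolar pressure from trapping ≈ V_trapped / C = 66.163 / 58.002 = 1.141 cmH2O.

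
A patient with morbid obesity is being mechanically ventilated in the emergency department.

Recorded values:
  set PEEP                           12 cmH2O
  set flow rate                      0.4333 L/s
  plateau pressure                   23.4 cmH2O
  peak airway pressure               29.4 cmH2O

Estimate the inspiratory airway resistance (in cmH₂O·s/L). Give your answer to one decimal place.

Raw = (PIP − Pplat) / flow = (29.4 − 23.4) / 0.4333 = 6.0 / 0.4333 = 13.847 cmH2O·s/L.

13.8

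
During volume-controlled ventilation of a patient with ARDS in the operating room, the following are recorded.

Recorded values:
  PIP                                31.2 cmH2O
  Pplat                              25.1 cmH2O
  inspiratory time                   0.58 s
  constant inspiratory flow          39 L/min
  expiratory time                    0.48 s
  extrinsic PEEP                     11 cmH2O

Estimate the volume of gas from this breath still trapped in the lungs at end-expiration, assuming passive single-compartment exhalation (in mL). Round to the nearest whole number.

56

Flow: 39 L/min ÷ 60 = 0.65 L/s.
Vt = flow × Ti = 0.65 L/s × 0.58 s × 1000 mL/L = 377.0 mL.
R = (PIP − Pplat)/V̇ = (31.2 − 25.1) / 0.65 = 6.1/0.65 = 9.385 cmH2O·s/L.
C = Vt/(Pplat − PEEP) = 377.0 / (25.1 − 11) = 377.0/14.1 = 26.738 mL/cmH2O.
τ = R × C = 9.385 × 0.02674 L/cmH2O = 0.251 s.
Fraction remaining = e^(−Te/τ) = e^(−0.48/0.251) = 0.1477.
Trapped volume = 377.0 × 0.1477 = 55.683 mL.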